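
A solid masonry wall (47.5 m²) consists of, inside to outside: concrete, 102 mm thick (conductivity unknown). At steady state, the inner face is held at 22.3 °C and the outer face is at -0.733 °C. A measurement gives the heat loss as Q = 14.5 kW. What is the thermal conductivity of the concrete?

k = 1.35 W/m·K

ΣR = ΔT/Q = |22.3 − -0.733|/14500 = 0.001588 K/W
L/(kA) = 0.001588 ⇒ k = 0.102/(0.001588·47.5) = 1.35 W/m·K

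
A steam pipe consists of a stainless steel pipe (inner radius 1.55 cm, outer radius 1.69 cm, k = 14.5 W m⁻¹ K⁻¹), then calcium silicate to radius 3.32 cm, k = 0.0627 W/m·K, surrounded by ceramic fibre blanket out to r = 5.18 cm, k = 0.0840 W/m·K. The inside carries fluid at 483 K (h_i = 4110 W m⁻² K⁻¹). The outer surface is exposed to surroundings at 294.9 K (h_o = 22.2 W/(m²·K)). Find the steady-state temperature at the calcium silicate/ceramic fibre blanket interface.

Series thermal resistances, inner to outer:
  R'_conv,in = 1/(2πr h) = 1/(2π·0.0155·4110) = 0.002498 m·K/W
  R'_stainless steel = ln(0.0169/0.0155)/(2πk) = 0.08647/(2π·14.5) = 9.492×10^-4 m·K/W
  R'_calcium silicate = ln(0.0332/0.0169)/(2πk) = 0.6752/(2π·0.0627) = 1.714 m·K/W
  R'_ceramic fibre blanket = ln(0.0518/0.0332)/(2πk) = 0.4448/(2π·0.0840) = 0.8428 m·K/W
  R'_conv,out = 1/(2πr h) = 1/(2π·0.0518·22.2) = 0.1384 m·K/W
ΣR = 0.002498 + 9.492×10^-4 + 1.714 + 0.8428 + 0.1384 = 2.699 m·K/W
Q' = ΔT/ΣR = (483 K − 294.9 K)/2.699 = 69.69 W/m
From the inner boundary to the calcium silicate/ceramic fibre blanket interface, ΣR_partial = 1.717 m·K/W.
T_interface = T_in − Q'·ΣR_partial = 483 K − (69.69)(1.717) = 363.3 K

T = 363.3 K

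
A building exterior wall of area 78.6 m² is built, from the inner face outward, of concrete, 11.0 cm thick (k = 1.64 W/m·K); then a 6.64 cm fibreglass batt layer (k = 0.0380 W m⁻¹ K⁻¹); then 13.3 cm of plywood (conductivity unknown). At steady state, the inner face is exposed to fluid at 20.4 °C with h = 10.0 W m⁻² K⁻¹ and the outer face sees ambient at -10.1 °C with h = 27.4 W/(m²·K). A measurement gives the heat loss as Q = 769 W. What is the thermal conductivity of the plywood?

k = 0.114 W/m·K

ΣR = ΔT/Q = |20.4 − -10.1|/769 = 0.03966 K/W
Known resistances:
  R_conv,in = 1/(hA) = 1/(10.0·78.6) = 0.001272 K/W
  R_concrete = L/(kA) = 0.110/(1.64·78.6) = 8.533×10^-4 K/W
  R_fibreglass batt = L/(kA) = 0.0664/(0.0380·78.6) = 0.02223 K/W
  R_conv,out = 1/(hA) = 1/(27.4·78.6) = 4.643×10^-4 K/W
R_plywood = ΣR − ΣR_known = 0.03966 − 0.02482 = 0.01484 K/W
L/(kA) = 0.01484 ⇒ k = 0.133/(0.01484·78.6) = 0.114 W/m·K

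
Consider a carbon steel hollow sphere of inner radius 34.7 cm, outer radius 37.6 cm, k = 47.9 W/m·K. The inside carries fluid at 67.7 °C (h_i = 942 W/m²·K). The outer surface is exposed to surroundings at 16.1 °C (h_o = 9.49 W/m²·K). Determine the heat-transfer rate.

Q = 855 W

Treat each layer as a resistance in series:
  R_conv,in = 1/(4πr²h) = 1/(4π·0.347²·942) = 7.016×10^-4 K/W
  R_carbon steel = (1/0.347 − 1/0.376)/(4πk) = 0.2223/(4π·47.9) = 3.693×10^-4 K/W
  R_conv,out = 1/(4πr²h) = 1/(4π·0.376²·9.49) = 0.05931 K/W
ΣR = 7.016×10^-4 + 3.693×10^-4 + 0.05931 = 0.06038 K/W
Q = ΔT/ΣR = (67.7 °C − 16.1 °C)/0.06038 = 855 W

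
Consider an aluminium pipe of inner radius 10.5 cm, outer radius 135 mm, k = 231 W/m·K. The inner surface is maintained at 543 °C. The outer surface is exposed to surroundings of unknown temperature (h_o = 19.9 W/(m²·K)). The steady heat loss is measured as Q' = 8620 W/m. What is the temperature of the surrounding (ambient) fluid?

T_out = 30.8 °C

Series resistances:
  R'_aluminium = ln(0.135/0.105)/(2πk) = 0.2513/(2π·231) = 1.732×10^-4 m·K/W
  R'_conv,out = 1/(2πr h) = 1/(2π·0.135·19.9) = 0.05924 m·K/W
ΣR = 0.05942 m·K/W
ΔT = Q'·ΣR = 8620 × 0.05942 = 512.2 K
Heat flows outward, so T_out = T_in − ΔT = 543 − 512.2 = 30.8 °C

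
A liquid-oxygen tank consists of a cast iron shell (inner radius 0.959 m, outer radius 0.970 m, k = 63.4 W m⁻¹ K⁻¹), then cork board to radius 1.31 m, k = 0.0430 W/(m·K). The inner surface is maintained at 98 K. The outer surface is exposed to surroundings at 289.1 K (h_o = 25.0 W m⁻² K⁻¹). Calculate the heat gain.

Q = 384 W

Treat each layer as a resistance in series:
  R_cast iron = (1/0.959 − 1/0.970)/(4πk) = 0.01183/(4π·63.4) = 1.484×10^-5 K/W
  R_cork board = (1/0.970 − 1/1.31)/(4πk) = 0.2676/(4π·0.0430) = 0.4952 K/W
  R_conv,out = 1/(4πr²h) = 1/(4π·1.31²·25.0) = 0.001855 K/W
ΣR = 1.484×10^-5 + 0.4952 + 0.001855 = 0.4971 K/W
Q = ΔT/ΣR = (98 K − 289.1 K)/0.4971 = -384 W
(Negative Q ⇒ heat flows inward; heat gain = 384 W.)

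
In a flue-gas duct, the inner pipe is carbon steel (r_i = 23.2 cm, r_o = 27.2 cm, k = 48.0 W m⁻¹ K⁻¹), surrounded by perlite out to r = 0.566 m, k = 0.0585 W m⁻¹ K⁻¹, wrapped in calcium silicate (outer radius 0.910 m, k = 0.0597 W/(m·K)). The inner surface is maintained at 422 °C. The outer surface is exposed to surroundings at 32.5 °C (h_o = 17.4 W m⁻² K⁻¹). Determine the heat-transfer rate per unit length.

Q' = 119 W/m

Series thermal resistances, inner to outer:
  R'_carbon steel = ln(0.272/0.232)/(2πk) = 0.1591/(2π·48.0) = 5.274×10^-4 m·K/W
  R'_perlite = ln(0.566/0.272)/(2πk) = 0.7328/(2π·0.0585) = 1.994 m·K/W
  R'_calcium silicate = ln(0.910/0.566)/(2πk) = 0.4749/(2π·0.0597) = 1.266 m·K/W
  R'_conv,out = 1/(2πr h) = 1/(2π·0.910·17.4) = 0.01005 m·K/W
ΣR = 5.274×10^-4 + 1.994 + 1.266 + 0.01005 = 3.271 m·K/W
Q' = ΔT/ΣR = (422 °C − 32.5 °C)/3.271 = 119 W/m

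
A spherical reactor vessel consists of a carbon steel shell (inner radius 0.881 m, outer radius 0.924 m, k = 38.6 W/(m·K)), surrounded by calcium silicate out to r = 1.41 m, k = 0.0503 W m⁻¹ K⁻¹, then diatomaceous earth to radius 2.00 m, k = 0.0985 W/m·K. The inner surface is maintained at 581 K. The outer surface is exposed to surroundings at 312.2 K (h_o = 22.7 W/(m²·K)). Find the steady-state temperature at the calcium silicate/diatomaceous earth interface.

Series thermal resistances, inner to outer:
  R_carbon steel = (1/0.881 − 1/0.924)/(4πk) = 0.05282/(4π·38.6) = 1.089×10^-4 K/W
  R_calcium silicate = (1/0.924 − 1/1.41)/(4πk) = 0.3730/(4π·0.0503) = 0.5902 K/W
  R_diatomaceous earth = (1/1.41 − 1/2.00)/(4πk) = 0.2092/(4π·0.0985) = 0.1690 K/W
  R_conv,out = 1/(4πr²h) = 1/(4π·2.00²·22.7) = 8.764×10^-4 K/W
ΣR = 1.089×10^-4 + 0.5902 + 0.1690 + 8.764×10^-4 = 0.7602 K/W
Q = ΔT/ΣR = (581 K − 312.2 K)/0.7602 = 353.6 W
From the inner boundary to the calcium silicate/diatomaceous earth interface, ΣR_partial = 0.5903 K/W.
T_interface = T_in − Q·ΣR_partial = 581 K − (353.6)(0.5903) = 372.3 K

T = 372.3 K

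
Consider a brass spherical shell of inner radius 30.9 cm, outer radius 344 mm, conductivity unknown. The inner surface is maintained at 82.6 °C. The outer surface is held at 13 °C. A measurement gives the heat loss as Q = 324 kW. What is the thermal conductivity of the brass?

k = 122 W/m·K

ΣR = ΔT/Q = |82.6 − 13|/3.24×10^5 = 2.148×10^-4 K/W
(1/r₁−1/r₂)/(4πk) = 2.148×10^-4 ⇒ k = 0.3293/(4π·2.148×10^-4) = 122 W/m·K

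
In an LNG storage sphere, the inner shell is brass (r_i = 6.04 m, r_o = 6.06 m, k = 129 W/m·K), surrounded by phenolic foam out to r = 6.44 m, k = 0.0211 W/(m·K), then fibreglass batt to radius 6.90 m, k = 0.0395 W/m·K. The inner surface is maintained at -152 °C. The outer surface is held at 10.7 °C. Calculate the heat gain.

Q = 2.83 kW

Series thermal resistances, inner to outer:
  R_brass = (1/6.04 − 1/6.06)/(4πk) = 5.464×10^-4/(4π·129) = 3.371×10^-7 K/W
  R_phenolic foam = (1/6.06 − 1/6.44)/(4πk) = 0.009737/(4π·0.0211) = 0.03672 K/W
  R_fibreglass batt = (1/6.44 − 1/6.90)/(4πk) = 0.01035/(4π·0.0395) = 0.02086 K/W
ΣR = 3.371×10^-7 + 0.03672 + 0.02086 = 0.05758 K/W
Q = ΔT/ΣR = (-152 °C − 10.7 °C)/0.05758 = -2830 W
(Negative Q ⇒ heat flows inward; heat gain = 2830 W.)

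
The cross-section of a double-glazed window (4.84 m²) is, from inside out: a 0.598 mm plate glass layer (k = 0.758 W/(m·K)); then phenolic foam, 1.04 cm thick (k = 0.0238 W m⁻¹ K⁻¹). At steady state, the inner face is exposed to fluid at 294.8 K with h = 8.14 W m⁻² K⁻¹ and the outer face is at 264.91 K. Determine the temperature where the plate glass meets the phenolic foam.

T = 288.2 K

Series thermal resistances, inner to outer:
  R_conv,in = 1/(hA) = 1/(8.14·4.84) = 0.02538 K/W
  R_plate glass = L/(kA) = 5.98×10^-4/(0.758·4.84) = 1.630×10^-4 K/W
  R_phenolic foam = L/(kA) = 0.0104/(0.0238·4.84) = 0.09028 K/W
ΣR = 0.02538 + 1.630×10^-4 + 0.09028 = 0.1158 K/W
Q = ΔT/ΣR = (294.8 K − 264.91 K)/0.1158 = 258.1 W
From the inner boundary to the plate glass/phenolic foam interface, ΣR_partial = 0.02554 K/W.
T_interface = T_in − Q·ΣR_partial = 294.8 K − (258.1)(0.02554) = 288.2 K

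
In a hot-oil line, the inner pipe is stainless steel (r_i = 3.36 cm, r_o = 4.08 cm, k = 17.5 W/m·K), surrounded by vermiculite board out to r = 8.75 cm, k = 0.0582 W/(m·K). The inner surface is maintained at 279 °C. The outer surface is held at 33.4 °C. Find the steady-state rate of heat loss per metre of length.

Resistance network (inner→outer):
  R'_stainless steel = ln(0.0408/0.0336)/(2πk) = 0.1942/(2π·17.5) = 0.001766 m·K/W
  R'_vermiculite board = ln(0.0875/0.0408)/(2πk) = 0.7630/(2π·0.0582) = 2.086 m·K/W
ΣR = 0.001766 + 2.086 = 2.088 m·K/W
Q' = ΔT/ΣR = (279 °C − 33.4 °C)/2.088 = 118 W/m

Q' = 118 W/m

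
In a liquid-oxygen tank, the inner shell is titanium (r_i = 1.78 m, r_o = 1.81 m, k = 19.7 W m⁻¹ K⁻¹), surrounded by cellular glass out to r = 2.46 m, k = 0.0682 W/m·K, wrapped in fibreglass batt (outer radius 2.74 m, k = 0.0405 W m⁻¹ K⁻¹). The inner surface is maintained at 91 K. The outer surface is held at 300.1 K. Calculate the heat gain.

Q = 830 W

Treat each layer as a resistance in series:
  R_titanium = (1/1.78 − 1/1.81)/(4πk) = 0.009312/(4π·19.7) = 3.761×10^-5 K/W
  R_cellular glass = (1/1.81 − 1/2.46)/(4πk) = 0.1460/(4π·0.0682) = 0.1703 K/W
  R_fibreglass batt = (1/2.46 − 1/2.74)/(4πk) = 0.04154/(4π·0.0405) = 0.08162 K/W
ΣR = 3.761×10^-5 + 0.1703 + 0.08162 = 0.2520 K/W
Q = ΔT/ΣR = (91 K − 300.1 K)/0.2520 = -830 W
(Negative Q ⇒ heat flows inward; heat gain = 830 W.)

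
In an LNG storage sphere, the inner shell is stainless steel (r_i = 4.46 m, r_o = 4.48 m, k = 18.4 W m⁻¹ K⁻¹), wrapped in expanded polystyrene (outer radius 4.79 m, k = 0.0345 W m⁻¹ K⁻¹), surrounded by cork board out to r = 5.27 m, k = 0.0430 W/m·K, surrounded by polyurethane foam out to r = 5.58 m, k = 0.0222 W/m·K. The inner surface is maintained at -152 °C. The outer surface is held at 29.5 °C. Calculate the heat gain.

Series thermal resistances, inner to outer:
  R_stainless steel = (1/4.46 − 1/4.48)/(4πk) = 0.001001/(4π·18.4) = 4.329×10^-6 K/W
  R_expanded polystyrene = (1/4.48 − 1/4.79)/(4πk) = 0.01445/(4π·0.0345) = 0.03332 K/W
  R_cork board = (1/4.79 − 1/5.27)/(4πk) = 0.01901/(4π·0.0430) = 0.03519 K/W
  R_polyurethane foam = (1/5.27 − 1/5.58)/(4πk) = 0.01054/(4π·0.0222) = 0.03779 K/W
ΣR = 4.329×10^-6 + 0.03332 + 0.03519 + 0.03779 = 0.1063 K/W
Q = ΔT/ΣR = (-152 °C − 29.5 °C)/0.1063 = -1710 W
(Negative Q ⇒ heat flows inward; heat gain = 1710 W.)

Q = 1710 W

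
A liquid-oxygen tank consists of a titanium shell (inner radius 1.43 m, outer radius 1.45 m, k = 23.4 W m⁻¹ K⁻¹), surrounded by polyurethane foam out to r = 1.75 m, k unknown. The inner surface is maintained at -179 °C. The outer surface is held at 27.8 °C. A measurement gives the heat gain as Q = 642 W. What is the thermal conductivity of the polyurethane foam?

ΣR = ΔT/Q = |-179 − 27.8|/642 = 0.3221 K/W
Known resistances:
  R_titanium = (1/1.43 − 1/1.45)/(4πk) = 0.009646/(4π·23.4) = 3.280×10^-5 K/W
R_polyurethane foam = ΣR − ΣR_known = 0.3221 − 3.280×10^-5 = 0.3221 K/W
(1/r₁−1/r₂)/(4πk) = 0.3221 ⇒ k = 0.1182/(4π·0.3221) = 0.0292 W/m·K

k = 0.0292 W/m·K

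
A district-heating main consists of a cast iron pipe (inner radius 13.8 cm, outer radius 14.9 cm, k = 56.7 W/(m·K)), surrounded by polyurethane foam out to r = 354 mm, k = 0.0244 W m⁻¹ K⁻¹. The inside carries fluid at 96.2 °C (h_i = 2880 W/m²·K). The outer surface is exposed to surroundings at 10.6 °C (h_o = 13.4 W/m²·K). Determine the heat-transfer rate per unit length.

Series thermal resistances, inner to outer:
  R'_conv,in = 1/(2πr h) = 1/(2π·0.138·2880) = 4.005×10^-4 m·K/W
  R'_cast iron = ln(0.149/0.138)/(2πk) = 0.07669/(2π·56.7) = 2.153×10^-4 m·K/W
  R'_polyurethane foam = ln(0.354/0.149)/(2πk) = 0.8654/(2π·0.0244) = 5.644 m·K/W
  R'_conv,out = 1/(2πr h) = 1/(2π·0.354·13.4) = 0.03355 m·K/W
ΣR = 4.005×10^-4 + 2.153×10^-4 + 5.644 + 0.03355 = 5.678 m·K/W
Q' = ΔT/ΣR = (96.2 °C − 10.6 °C)/5.678 = 15.1 W/m

Q' = 15.1 W/m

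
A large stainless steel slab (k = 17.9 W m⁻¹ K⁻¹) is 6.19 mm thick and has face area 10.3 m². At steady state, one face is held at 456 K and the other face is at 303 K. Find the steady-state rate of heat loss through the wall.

Q = kA·ΔT/L = 17.9 × 10.3 × |456 K − 303 K| / 0.00619 = 4.56×10^6 W

Q = 4560 kW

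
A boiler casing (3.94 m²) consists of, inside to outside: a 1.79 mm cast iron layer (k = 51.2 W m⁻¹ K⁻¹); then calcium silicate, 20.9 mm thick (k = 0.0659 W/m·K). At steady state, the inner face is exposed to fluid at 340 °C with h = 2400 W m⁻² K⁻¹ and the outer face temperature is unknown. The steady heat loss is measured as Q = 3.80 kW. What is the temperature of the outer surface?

T_out = 33.7 °C

Series resistances:
  R_conv,in = 1/(hA) = 1/(2400·3.94) = 1.058×10^-4 K/W
  R_cast iron = L/(kA) = 0.00179/(51.2·3.94) = 8.873×10^-6 K/W
  R_calcium silicate = L/(kA) = 0.0209/(0.0659·3.94) = 0.08049 K/W
ΣR = 0.08061 K/W
ΔT = Q·ΣR = 3800 × 0.08061 = 306.3 K
Heat flows outward, so T_out = T_in − ΔT = 340 − 306.3 = 33.7 °C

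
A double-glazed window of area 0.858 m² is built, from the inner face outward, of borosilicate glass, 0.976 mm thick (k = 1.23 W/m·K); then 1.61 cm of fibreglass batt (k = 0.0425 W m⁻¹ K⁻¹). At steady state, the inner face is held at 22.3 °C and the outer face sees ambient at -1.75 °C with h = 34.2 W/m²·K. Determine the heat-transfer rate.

Treat each layer as a resistance in series:
  R_borosilicate glass = L/(kA) = 9.76×10^-4/(1.23·0.858) = 9.248×10^-4 K/W
  R_fibreglass batt = L/(kA) = 0.0161/(0.0425·0.858) = 0.4415 K/W
  R_conv,out = 1/(hA) = 1/(34.2·0.858) = 0.03408 K/W
ΣR = 9.248×10^-4 + 0.4415 + 0.03408 = 0.4765 K/W
Q = ΔT/ΣR = (22.3 °C − -1.75 °C)/0.4765 = 50.5 W

Q = 50.5 W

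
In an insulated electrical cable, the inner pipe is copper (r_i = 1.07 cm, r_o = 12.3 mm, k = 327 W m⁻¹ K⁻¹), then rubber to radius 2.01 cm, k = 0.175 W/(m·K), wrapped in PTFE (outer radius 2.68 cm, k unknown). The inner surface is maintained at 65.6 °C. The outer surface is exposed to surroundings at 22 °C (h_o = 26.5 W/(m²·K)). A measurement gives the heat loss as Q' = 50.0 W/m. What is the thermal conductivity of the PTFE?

ΣR = ΔT/Q' = |65.6 − 22|/50.0 = 0.8720 m·K/W
Known resistances:
  R'_copper = ln(0.0123/0.0107)/(2πk) = 0.1394/(2π·327) = 6.783×10^-5 m·K/W
  R'_rubber = ln(0.0201/0.0123)/(2πk) = 0.4911/(2π·0.175) = 0.4467 m·K/W
  R'_conv,out = 1/(2πr h) = 1/(2π·0.0268·26.5) = 0.2241 m·K/W
R_PTFE = ΣR − ΣR_known = 0.8720 − 0.6709 = 0.2011 m·K/W
ln(r₂/r₁)/(2πk) = 0.2011 ⇒ k = 0.2877/(2π·0.2011) = 0.228 W/m·K

k = 0.228 W/m·K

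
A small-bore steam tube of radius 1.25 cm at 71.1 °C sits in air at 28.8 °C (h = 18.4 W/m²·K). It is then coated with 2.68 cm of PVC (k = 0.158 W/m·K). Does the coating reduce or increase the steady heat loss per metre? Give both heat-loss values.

Critical radius for a cylinder: r_cr = k/h = 0.00859 m = 0.859 cm.
Outer radius after coating: r₂ = 0.0125 + 0.0268 = 0.0393 m.
Since r₁ ≥ r_cr, any added insulation reduces the heat loss.
Bare: R = 1/(2πr₁h) = 0.6920 m·K/W; Q = 42.3/0.6920 = 61.1 W/m.
Coated: R = R_cond + R_conv = 1.374 m·K/W; Q = 42.3/1.374 = 30.8 W/m.

reduces: 61.1 → 30.8 W/m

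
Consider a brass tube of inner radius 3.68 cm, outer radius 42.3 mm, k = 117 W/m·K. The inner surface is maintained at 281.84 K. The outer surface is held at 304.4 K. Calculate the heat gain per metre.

Q' = 119 kW/m

Q' = 2πk·ΔT/ln(r₂/r₁) = 2π × 117 × 22.56 / ln(0.0423/0.0368) = 1.19×10^5 W/m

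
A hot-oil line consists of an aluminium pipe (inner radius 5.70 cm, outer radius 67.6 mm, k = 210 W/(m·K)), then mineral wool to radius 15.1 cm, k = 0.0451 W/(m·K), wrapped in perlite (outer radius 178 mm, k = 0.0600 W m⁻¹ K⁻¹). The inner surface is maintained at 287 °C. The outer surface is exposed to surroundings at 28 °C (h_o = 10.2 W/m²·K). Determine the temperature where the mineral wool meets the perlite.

Series thermal resistances, inner to outer:
  R'_aluminium = ln(0.0676/0.0570)/(2πk) = 0.1706/(2π·210) = 1.293×10^-4 m·K/W
  R'_mineral wool = ln(0.151/0.0676)/(2πk) = 0.8037/(2π·0.0451) = 2.836 m·K/W
  R'_perlite = ln(0.178/0.151)/(2πk) = 0.1645/(2π·0.0600) = 0.4364 m·K/W
  R'_conv,out = 1/(2πr h) = 1/(2π·0.178·10.2) = 0.08766 m·K/W
ΣR = 1.293×10^-4 + 2.836 + 0.4364 + 0.08766 = 3.360 m·K/W
Q' = ΔT/ΣR = (287 °C − 28 °C)/3.360 = 77.08 W/m
From the inner boundary to the mineral wool/perlite interface, ΣR_partial = 2.836 m·K/W.
T_interface = T_in − Q'·ΣR_partial = 287 °C − (77.08)(2.836) = 68.4 °C

T = 68.4 °C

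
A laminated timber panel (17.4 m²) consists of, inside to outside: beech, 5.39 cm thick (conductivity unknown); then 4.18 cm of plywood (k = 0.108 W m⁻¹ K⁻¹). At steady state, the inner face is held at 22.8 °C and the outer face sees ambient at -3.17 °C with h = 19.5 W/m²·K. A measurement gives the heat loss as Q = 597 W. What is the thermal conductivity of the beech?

ΣR = ΔT/Q = |22.8 − -3.17|/597 = 0.04350 K/W
Known resistances:
  R_plywood = L/(kA) = 0.0418/(0.108·17.4) = 0.02224 K/W
  R_conv,out = 1/(hA) = 1/(19.5·17.4) = 0.002947 K/W
R_beech = ΣR − ΣR_known = 0.04350 − 0.02519 = 0.01831 K/W
L/(kA) = 0.01831 ⇒ k = 0.0539/(0.01831·17.4) = 0.169 W/m·K

k = 0.169 W/m·K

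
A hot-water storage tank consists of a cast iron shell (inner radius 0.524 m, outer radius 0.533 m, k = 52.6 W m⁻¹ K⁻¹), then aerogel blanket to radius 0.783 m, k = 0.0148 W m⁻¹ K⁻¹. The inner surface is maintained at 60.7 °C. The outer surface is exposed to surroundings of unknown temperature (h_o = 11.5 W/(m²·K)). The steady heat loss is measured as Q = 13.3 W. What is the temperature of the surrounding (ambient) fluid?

T_out = 17.7 °C

Series resistances:
  R_cast iron = (1/0.524 − 1/0.533)/(4πk) = 0.03222/(4π·52.6) = 4.875×10^-5 K/W
  R_aerogel blanket = (1/0.533 − 1/0.783)/(4πk) = 0.5990/(4π·0.0148) = 3.221 K/W
  R_conv,out = 1/(4πr²h) = 1/(4π·0.783²·11.5) = 0.01129 K/W
ΣR = 3.232 K/W
ΔT = Q·ΣR = 13.3 × 3.232 = 42.99 K
Heat flows outward, so T_out = T_in − ΔT = 60.7 − 42.99 = 17.7 °C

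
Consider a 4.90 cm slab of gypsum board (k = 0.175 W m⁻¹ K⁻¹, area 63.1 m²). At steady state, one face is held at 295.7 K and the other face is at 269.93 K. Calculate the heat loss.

Q = 5.81 kW

Q = kA·ΔT/L = 0.175 × 63.1 × |295.7 K − 269.93 K| / 0.0490 = 5810 W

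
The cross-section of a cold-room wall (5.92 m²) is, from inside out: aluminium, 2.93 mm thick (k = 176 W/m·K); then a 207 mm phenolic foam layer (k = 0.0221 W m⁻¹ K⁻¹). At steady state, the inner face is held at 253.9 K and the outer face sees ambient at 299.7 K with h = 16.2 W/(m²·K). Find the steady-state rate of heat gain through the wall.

Treat each layer as a resistance in series:
  R_aluminium = L/(kA) = 0.00293/(176·5.92) = 2.812×10^-6 K/W
  R_phenolic foam = L/(kA) = 0.207/(0.0221·5.92) = 1.582 K/W
  R_conv,out = 1/(hA) = 1/(16.2·5.92) = 0.01043 K/W
ΣR = 2.812×10^-6 + 1.582 + 0.01043 = 1.592 K/W
Q = ΔT/ΣR = (253.9 K − 299.7 K)/1.592 = -28.8 W
(Negative Q ⇒ heat flows inward; heat gain = 28.8 W.)

Q = 28.8 W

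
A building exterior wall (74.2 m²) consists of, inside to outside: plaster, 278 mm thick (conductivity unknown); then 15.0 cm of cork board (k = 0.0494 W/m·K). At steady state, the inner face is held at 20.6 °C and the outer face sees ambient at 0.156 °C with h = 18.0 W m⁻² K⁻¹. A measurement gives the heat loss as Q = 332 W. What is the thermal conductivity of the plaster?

k = 0.188 W/m·K

ΣR = ΔT/Q = |20.6 − 0.156|/332 = 0.06158 K/W
Known resistances:
  R_cork board = L/(kA) = 0.150/(0.0494·74.2) = 0.04092 K/W
  R_conv,out = 1/(hA) = 1/(18.0·74.2) = 7.487×10^-4 K/W
R_plaster = ΣR − ΣR_known = 0.06158 − 0.04167 = 0.01991 K/W
L/(kA) = 0.01991 ⇒ k = 0.278/(0.01991·74.2) = 0.188 W/m·K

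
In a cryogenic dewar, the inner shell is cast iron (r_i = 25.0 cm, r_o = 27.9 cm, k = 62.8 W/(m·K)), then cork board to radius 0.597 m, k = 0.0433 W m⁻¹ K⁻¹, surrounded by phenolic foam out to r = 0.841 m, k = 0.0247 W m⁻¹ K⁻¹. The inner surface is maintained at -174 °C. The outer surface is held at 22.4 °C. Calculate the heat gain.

Treat each layer as a resistance in series:
  R_cast iron = (1/0.250 − 1/0.279)/(4πk) = 0.4158/(4π·62.8) = 5.268×10^-4 K/W
  R_cork board = (1/0.279 − 1/0.597)/(4πk) = 1.909/(4π·0.0433) = 3.509 K/W
  R_phenolic foam = (1/0.597 − 1/0.841)/(4πk) = 0.4860/(4π·0.0247) = 1.566 K/W
ΣR = 5.268×10^-4 + 3.509 + 1.566 = 5.076 K/W
Q = ΔT/ΣR = (-174 °C − 22.4 °C)/5.076 = -38.7 W
(Negative Q ⇒ heat flows inward; heat gain = 38.7 W.)

Q = 38.7 W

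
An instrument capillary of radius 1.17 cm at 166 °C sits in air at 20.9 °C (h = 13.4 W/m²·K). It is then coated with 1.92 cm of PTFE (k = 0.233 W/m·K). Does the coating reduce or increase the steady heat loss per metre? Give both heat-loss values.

Critical radius for a cylinder: r_cr = k/h = 0.0174 m = 1.74 cm.
Outer radius after coating: r₂ = 0.0117 + 0.0192 = 0.0309 m.
r₁ < r_cr < r₂: heat loss rises to a maximum at r_cr then falls. Whether the coating helps depends on whether Q(r₂) has dropped back below Q(r₁).
Bare: R = 1/(2πr₁h) = 1.015 m·K/W; Q = 145.1/1.015 = 143 W/m.
Coated: R = R_cond + R_conv = 1.048 m·K/W; Q = 145.1/1.048 = 138 W/m.

reduces: 143 → 138 W/m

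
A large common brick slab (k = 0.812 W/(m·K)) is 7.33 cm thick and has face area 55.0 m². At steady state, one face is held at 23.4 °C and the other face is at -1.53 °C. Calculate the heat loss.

Q = 15200 W

Q = kA·ΔT/L = 0.812 × 55.0 × |23.4 °C − -1.53 °C| / 0.0733 = 15200 W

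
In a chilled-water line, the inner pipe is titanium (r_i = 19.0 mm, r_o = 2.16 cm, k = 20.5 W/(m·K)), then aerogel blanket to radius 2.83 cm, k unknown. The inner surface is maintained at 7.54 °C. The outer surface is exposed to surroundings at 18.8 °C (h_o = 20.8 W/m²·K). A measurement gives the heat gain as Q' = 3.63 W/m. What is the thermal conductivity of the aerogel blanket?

ΣR = ΔT/Q' = |7.54 − 18.8|/3.63 = 3.102 m·K/W
Known resistances:
  R'_titanium = ln(0.0216/0.0190)/(2πk) = 0.1283/(2π·20.5) = 9.957×10^-4 m·K/W
  R'_conv,out = 1/(2πr h) = 1/(2π·0.0283·20.8) = 0.2704 m·K/W
R_aerogel blanket = ΣR − ΣR_known = 3.102 − 0.2714 = 2.831 m·K/W
ln(r₂/r₁)/(2πk) = 2.831 ⇒ k = 0.2702/(2π·2.831) = 0.0152 W/m·K

k = 0.0152 W/m·K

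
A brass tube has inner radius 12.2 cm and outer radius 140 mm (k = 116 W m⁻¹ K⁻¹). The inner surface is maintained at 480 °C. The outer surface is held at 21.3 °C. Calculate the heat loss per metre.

Q' = 2πk·ΔT/ln(r₂/r₁) = 2π × 116 × 458.7 / ln(0.140/0.122) = 2.43×10^6 W/m

Q' = 2430 kW/m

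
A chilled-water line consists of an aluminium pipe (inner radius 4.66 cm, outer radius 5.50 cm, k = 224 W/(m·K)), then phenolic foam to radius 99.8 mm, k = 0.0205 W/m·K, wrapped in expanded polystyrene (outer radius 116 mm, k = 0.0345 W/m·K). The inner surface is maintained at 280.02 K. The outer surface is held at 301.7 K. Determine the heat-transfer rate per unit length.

Q' = 4.08 W/m

Series thermal resistances, inner to outer:
  R'_aluminium = ln(0.0550/0.0466)/(2πk) = 0.1657/(2π·224) = 1.178×10^-4 m·K/W
  R'_phenolic foam = ln(0.0998/0.0550)/(2πk) = 0.5958/(2π·0.0205) = 4.626 m·K/W
  R'_expanded polystyrene = ln(0.116/0.0998)/(2πk) = 0.1504/(2π·0.0345) = 0.6939 m·K/W
ΣR = 1.178×10^-4 + 4.626 + 0.6939 = 5.320 m·K/W
Q' = ΔT/ΣR = (280.02 K − 301.7 K)/5.320 = -4.08 W/m
(Negative Q' ⇒ heat flows inward; heat gain = 4.08 W/m.)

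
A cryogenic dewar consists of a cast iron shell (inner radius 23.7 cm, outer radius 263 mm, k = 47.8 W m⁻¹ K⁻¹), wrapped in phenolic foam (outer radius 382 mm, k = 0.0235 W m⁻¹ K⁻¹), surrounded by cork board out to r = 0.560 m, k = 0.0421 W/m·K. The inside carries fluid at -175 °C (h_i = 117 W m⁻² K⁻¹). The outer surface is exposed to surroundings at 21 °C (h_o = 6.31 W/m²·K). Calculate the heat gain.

Series thermal resistances, inner to outer:
  R_conv,in = 1/(4πr²h) = 1/(4π·0.237²·117) = 0.01211 K/W
  R_cast iron = (1/0.237 − 1/0.263)/(4πk) = 0.4171/(4π·47.8) = 6.944×10^-4 K/W
  R_phenolic foam = (1/0.263 − 1/0.382)/(4πk) = 1.184/(4π·0.0235) = 4.011 K/W
  R_cork board = (1/0.382 − 1/0.560)/(4πk) = 0.8321/(4π·0.0421) = 1.573 K/W
  R_conv,out = 1/(4πr²h) = 1/(4π·0.560²·6.31) = 0.04021 K/W
ΣR = 0.01211 + 6.944×10^-4 + 4.011 + 1.573 + 0.04021 = 5.637 K/W
Q = ΔT/ΣR = (-175 °C − 21 °C)/5.637 = -34.8 W
(Negative Q ⇒ heat flows inward; heat gain = 34.8 W.)

Q = 34.8 W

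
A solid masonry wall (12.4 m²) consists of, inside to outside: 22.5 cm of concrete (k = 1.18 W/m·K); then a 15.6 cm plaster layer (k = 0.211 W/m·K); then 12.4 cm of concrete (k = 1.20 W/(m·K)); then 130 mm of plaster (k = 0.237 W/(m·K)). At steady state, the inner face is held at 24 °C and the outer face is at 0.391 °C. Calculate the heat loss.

Series thermal resistances, inner to outer:
  R_concrete = L/(kA) = 0.225/(1.18·12.4) = 0.01538 K/W
  R_plaster = L/(kA) = 0.156/(0.211·12.4) = 0.05962 K/W
  R_concrete = L/(kA) = 0.124/(1.20·12.4) = 0.008333 K/W
  R_plaster = L/(kA) = 0.130/(0.237·12.4) = 0.04424 K/W
ΣR = 0.01538 + 0.05962 + 0.008333 + 0.04424 = 0.1276 K/W
Q = ΔT/ΣR = (24 °C − 0.391 °C)/0.1276 = 185 W

Q = 185 W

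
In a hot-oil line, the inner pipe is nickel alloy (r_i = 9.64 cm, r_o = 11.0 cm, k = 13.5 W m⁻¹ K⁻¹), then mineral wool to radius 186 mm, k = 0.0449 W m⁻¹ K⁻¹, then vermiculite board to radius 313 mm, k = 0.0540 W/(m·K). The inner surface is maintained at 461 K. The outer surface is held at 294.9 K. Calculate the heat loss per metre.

Q' = 48.9 W/m

Resistance network (inner→outer):
  R'_nickel alloy = ln(0.110/0.0964)/(2πk) = 0.1320/(2π·13.5) = 0.001556 m·K/W
  R'_mineral wool = ln(0.186/0.110)/(2πk) = 0.5253/(2π·0.0449) = 1.862 m·K/W
  R'_vermiculite board = ln(0.313/0.186)/(2πk) = 0.5205/(2π·0.0540) = 1.534 m·K/W
ΣR = 0.001556 + 1.862 + 1.534 = 3.398 m·K/W
Q' = ΔT/ΣR = (461 K − 294.9 K)/3.398 = 48.9 W/m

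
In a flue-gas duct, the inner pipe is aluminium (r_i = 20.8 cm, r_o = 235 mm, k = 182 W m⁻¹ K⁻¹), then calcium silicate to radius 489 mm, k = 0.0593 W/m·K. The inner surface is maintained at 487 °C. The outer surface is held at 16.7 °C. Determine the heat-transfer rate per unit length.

Resistance network (inner→outer):
  R'_aluminium = ln(0.235/0.208)/(2πk) = 0.1220/(2π·182) = 1.067×10^-4 m·K/W
  R'_calcium silicate = ln(0.489/0.235)/(2πk) = 0.7328/(2π·0.0593) = 1.967 m·K/W
ΣR = 1.067×10^-4 + 1.967 = 1.967 m·K/W
Q' = ΔT/ΣR = (487 °C − 16.7 °C)/1.967 = 239 W/m

Q' = 239 W/m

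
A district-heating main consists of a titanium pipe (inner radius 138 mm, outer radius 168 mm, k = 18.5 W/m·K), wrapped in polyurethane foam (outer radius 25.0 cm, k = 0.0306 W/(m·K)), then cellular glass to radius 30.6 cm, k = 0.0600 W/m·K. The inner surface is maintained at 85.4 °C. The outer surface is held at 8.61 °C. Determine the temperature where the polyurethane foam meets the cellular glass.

Resistance network (inner→outer):
  R'_titanium = ln(0.168/0.138)/(2πk) = 0.1967/(2π·18.5) = 0.001692 m·K/W
  R'_polyurethane foam = ln(0.250/0.168)/(2πk) = 0.3975/(2π·0.0306) = 2.067 m·K/W
  R'_cellular glass = ln(0.306/0.250)/(2πk) = 0.2021/(2π·0.0600) = 0.5362 m·K/W
ΣR = 0.001692 + 2.067 + 0.5362 = 2.605 m·K/W
Q' = ΔT/ΣR = (85.4 °C − 8.61 °C)/2.605 = 29.48 W/m
From the inner boundary to the polyurethane foam/cellular glass interface, ΣR_partial = 2.069 m·K/W.
T_interface = T_in − Q'·ΣR_partial = 85.4 °C − (29.48)(2.069) = 24.4 °C

T = 24.4 °C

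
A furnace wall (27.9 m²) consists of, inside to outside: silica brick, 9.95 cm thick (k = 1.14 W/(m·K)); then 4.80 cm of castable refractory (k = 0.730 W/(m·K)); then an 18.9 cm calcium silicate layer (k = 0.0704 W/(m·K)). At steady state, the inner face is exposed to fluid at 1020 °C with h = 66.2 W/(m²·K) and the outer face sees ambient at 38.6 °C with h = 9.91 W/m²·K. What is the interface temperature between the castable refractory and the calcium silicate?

T = 964 °C

Series thermal resistances, inner to outer:
  R_conv,in = 1/(hA) = 1/(66.2·27.9) = 5.414×10^-4 K/W
  R_silica brick = L/(kA) = 0.0995/(1.14·27.9) = 0.003128 K/W
  R_castable refractory = L/(kA) = 0.0480/(0.730·27.9) = 0.002357 K/W
  R_calcium silicate = L/(kA) = 0.189/(0.0704·27.9) = 0.09622 K/W
  R_conv,out = 1/(hA) = 1/(9.91·27.9) = 0.003617 K/W
ΣR = 5.414×10^-4 + 0.003128 + 0.002357 + 0.09622 + 0.003617 = 0.1059 K/W
Q = ΔT/ΣR = (1020 °C − 38.6 °C)/0.1059 = 9267 W
From the inner boundary to the castable refractory/calcium silicate interface, ΣR_partial = 0.006026 K/W.
T_interface = T_in − Q·ΣR_partial = 1020 °C − (9267)(0.006026) = 964 °C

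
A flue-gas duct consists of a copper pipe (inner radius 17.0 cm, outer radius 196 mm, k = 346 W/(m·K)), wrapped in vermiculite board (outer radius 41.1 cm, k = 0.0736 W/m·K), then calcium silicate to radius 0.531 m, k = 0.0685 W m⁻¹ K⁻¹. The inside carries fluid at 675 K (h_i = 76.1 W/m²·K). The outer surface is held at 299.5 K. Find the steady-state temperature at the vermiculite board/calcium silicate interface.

Treat each layer as a resistance in series:
  R'_conv,in = 1/(2πr h) = 1/(2π·0.170·76.1) = 0.01230 m·K/W
  R'_copper = ln(0.196/0.170)/(2πk) = 0.1423/(2π·346) = 6.546×10^-5 m·K/W
  R'_vermiculite board = ln(0.411/0.196)/(2πk) = 0.7405/(2π·0.0736) = 1.601 m·K/W
  R'_calcium silicate = ln(0.531/0.411)/(2πk) = 0.2562/(2π·0.0685) = 0.5952 m·K/W
ΣR = 0.01230 + 6.546×10^-5 + 1.601 + 0.5952 = 2.209 m·K/W
Q' = ΔT/ΣR = (675 K − 299.5 K)/2.209 = 170.0 W/m
From the inner boundary to the vermiculite board/calcium silicate interface, ΣR_partial = 1.613 m·K/W.
T_interface = T_in − Q'·ΣR_partial = 675 K − (170.0)(1.613) = 401 K

T = 401 K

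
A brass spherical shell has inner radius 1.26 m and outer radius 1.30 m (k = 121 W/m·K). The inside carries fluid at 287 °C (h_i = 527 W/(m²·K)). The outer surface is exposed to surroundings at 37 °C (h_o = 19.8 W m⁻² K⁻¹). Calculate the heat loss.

Q = 100 kW

Resistance network (inner→outer):
  R_conv,in = 1/(4πr²h) = 1/(4π·1.26²·527) = 9.511×10^-5 K/W
  R_brass = (1/1.26 − 1/1.30)/(4πk) = 0.02442/(4π·121) = 1.606×10^-5 K/W
  R_conv,out = 1/(4πr²h) = 1/(4π·1.30²·19.8) = 0.002378 K/W
ΣR = 9.511×10^-5 + 1.606×10^-5 + 0.002378 = 0.002489 K/W
Q = ΔT/ΣR = (287 °C − 37 °C)/0.002489 = 1.00×10^5 W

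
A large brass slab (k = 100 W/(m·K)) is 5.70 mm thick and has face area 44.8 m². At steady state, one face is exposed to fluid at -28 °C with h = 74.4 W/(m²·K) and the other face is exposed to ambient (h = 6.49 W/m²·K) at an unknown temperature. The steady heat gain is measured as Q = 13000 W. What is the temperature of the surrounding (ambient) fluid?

T_out = 20.6 °C

Series resistances:
  R_conv,in = 1/(hA) = 1/(74.4·44.8) = 3.000×10^-4 K/W
  R_brass = L/(kA) = 0.00570/(100·44.8) = 1.272×10^-6 K/W
  R_conv,out = 1/(hA) = 1/(6.49·44.8) = 0.003439 K/W
ΣR = 0.003741 K/W
ΔT = Q·ΣR = 13000 × 0.003741 = 48.63 K
Heat flows inward, so T_out = T_in + ΔT = -28 + 48.63 = 20.6 °C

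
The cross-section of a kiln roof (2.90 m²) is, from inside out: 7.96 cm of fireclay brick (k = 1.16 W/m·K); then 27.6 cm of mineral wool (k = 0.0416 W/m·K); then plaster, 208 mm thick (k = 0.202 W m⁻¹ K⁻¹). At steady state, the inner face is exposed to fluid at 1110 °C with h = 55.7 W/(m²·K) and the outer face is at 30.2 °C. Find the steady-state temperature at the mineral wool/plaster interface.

T = 174 °C

Series thermal resistances, inner to outer:
  R_conv,in = 1/(hA) = 1/(55.7·2.90) = 0.006191 K/W
  R_fireclay brick = L/(kA) = 0.0796/(1.16·2.90) = 0.02366 K/W
  R_mineral wool = L/(kA) = 0.276/(0.0416·2.90) = 2.288 K/W
  R_plaster = L/(kA) = 0.208/(0.202·2.90) = 0.3551 K/W
ΣR = 0.006191 + 0.02366 + 2.288 + 0.3551 = 2.673 K/W
Q = ΔT/ΣR = (1110 °C − 30.2 °C)/2.673 = 404.0 W
From the inner boundary to the mineral wool/plaster interface, ΣR_partial = 2.318 K/W.
T_interface = T_in − Q·ΣR_partial = 1110 °C − (404.0)(2.318) = 174 °C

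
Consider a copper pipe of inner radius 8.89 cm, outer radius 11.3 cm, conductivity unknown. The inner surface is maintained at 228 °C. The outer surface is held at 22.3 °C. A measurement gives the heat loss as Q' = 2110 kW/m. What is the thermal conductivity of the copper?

k = 392 W/m·K

ΣR = ΔT/Q' = |228 − 22.3|/2.11×10^6 = 9.749×10^-5 m·K/W
ln(r₂/r₁)/(2πk) = 9.749×10^-5 ⇒ k = 0.2399/(2π·9.749×10^-5) = 392 W/m·K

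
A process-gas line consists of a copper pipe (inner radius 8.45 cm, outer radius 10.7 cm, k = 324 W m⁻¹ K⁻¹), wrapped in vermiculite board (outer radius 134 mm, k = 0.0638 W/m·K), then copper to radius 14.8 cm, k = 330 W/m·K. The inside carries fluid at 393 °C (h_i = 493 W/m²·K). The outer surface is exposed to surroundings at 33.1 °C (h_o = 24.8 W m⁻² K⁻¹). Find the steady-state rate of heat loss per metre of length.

Treat each layer as a resistance in series:
  R'_conv,in = 1/(2πr h) = 1/(2π·0.0845·493) = 0.003820 m·K/W
  R'_copper = ln(0.107/0.0845)/(2πk) = 0.2361/(2π·324) = 1.160×10^-4 m·K/W
  R'_vermiculite board = ln(0.134/0.107)/(2πk) = 0.2250/(2π·0.0638) = 0.5613 m·K/W
  R'_copper = ln(0.148/0.134)/(2πk) = 0.09937/(2π·330) = 4.793×10^-5 m·K/W
  R'_conv,out = 1/(2πr h) = 1/(2π·0.148·24.8) = 0.04336 m·K/W
ΣR = 0.003820 + 1.160×10^-4 + 0.5613 + 4.793×10^-5 + 0.04336 = 0.6086 m·K/W
Q' = ΔT/ΣR = (393 °C − 33.1 °C)/0.6086 = 591 W/m

Q' = 591 W/m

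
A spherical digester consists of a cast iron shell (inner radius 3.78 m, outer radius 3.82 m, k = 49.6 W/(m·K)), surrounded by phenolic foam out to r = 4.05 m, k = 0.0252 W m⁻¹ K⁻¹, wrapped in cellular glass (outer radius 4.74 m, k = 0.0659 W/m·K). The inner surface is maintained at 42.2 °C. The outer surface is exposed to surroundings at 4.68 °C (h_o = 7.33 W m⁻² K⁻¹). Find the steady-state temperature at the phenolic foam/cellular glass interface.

T = 22.8 °C

Resistance network (inner→outer):
  R_cast iron = (1/3.78 − 1/3.82)/(4πk) = 0.002770/(4π·49.6) = 4.444×10^-6 K/W
  R_phenolic foam = (1/3.82 − 1/4.05)/(4πk) = 0.01487/(4π·0.0252) = 0.04695 K/W
  R_cellular glass = (1/4.05 − 1/4.74)/(4πk) = 0.03594/(4π·0.0659) = 0.04340 K/W
  R_conv,out = 1/(4πr²h) = 1/(4π·4.74²·7.33) = 4.832×10^-4 K/W
ΣR = 4.444×10^-6 + 0.04695 + 0.04340 + 4.832×10^-4 = 0.09084 K/W
Q = ΔT/ΣR = (42.2 °C − 4.68 °C)/0.09084 = 413.0 W
From the inner boundary to the phenolic foam/cellular glass interface, ΣR_partial = 0.04695 K/W.
T_interface = T_in − Q·ΣR_partial = 42.2 °C − (413.0)(0.04695) = 22.8 °C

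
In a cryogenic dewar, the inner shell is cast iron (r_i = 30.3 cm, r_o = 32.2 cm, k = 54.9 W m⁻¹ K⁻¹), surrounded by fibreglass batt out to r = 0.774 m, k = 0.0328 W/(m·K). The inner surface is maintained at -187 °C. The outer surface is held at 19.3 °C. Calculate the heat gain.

Q = 46.9 W

Resistance network (inner→outer):
  R_cast iron = (1/0.303 − 1/0.322)/(4πk) = 0.1947/(4π·54.9) = 2.823×10^-4 K/W
  R_fibreglass batt = (1/0.322 − 1/0.774)/(4πk) = 1.814/(4π·0.0328) = 4.400 K/W
ΣR = 2.823×10^-4 + 4.400 = 4.400 K/W
Q = ΔT/ΣR = (-187 °C − 19.3 °C)/4.400 = -46.9 W
(Negative Q ⇒ heat flows inward; heat gain = 46.9 W.)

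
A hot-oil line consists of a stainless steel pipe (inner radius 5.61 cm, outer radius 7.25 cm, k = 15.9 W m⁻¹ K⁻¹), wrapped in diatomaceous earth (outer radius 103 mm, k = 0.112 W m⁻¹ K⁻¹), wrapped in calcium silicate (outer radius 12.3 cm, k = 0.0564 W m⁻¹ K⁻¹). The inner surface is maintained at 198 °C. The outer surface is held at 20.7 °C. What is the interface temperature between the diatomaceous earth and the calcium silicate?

Resistance network (inner→outer):
  R'_stainless steel = ln(0.0725/0.0561)/(2πk) = 0.2565/(2π·15.9) = 0.002567 m·K/W
  R'_diatomaceous earth = ln(0.103/0.0725)/(2πk) = 0.3511/(2π·0.112) = 0.4990 m·K/W
  R'_calcium silicate = ln(0.123/0.103)/(2πk) = 0.1775/(2π·0.0564) = 0.5008 m·K/W
ΣR = 0.002567 + 0.4990 + 0.5008 = 1.002 m·K/W
Q' = ΔT/ΣR = (198 °C − 20.7 °C)/1.002 = 176.9 W/m
From the inner boundary to the diatomaceous earth/calcium silicate interface, ΣR_partial = 0.5016 m·K/W.
T_interface = T_in − Q'·ΣR_partial = 198 °C − (176.9)(0.5016) = 109 °C

T = 109 °C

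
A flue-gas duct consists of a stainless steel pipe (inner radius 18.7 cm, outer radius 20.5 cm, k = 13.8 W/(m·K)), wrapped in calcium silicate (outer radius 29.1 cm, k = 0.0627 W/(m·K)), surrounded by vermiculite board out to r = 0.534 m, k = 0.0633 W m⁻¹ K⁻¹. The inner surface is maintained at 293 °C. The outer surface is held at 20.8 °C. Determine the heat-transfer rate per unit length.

Resistance network (inner→outer):
  R'_stainless steel = ln(0.205/0.187)/(2πk) = 0.09190/(2π·13.8) = 0.001060 m·K/W
  R'_calcium silicate = ln(0.291/0.205)/(2πk) = 0.3503/(2π·0.0627) = 0.8892 m·K/W
  R'_vermiculite board = ln(0.534/0.291)/(2πk) = 0.6071/(2π·0.0633) = 1.526 m·K/W
ΣR = 0.001060 + 0.8892 + 1.526 = 2.416 m·K/W
Q' = ΔT/ΣR = (293 °C − 20.8 °C)/2.416 = 113 W/m

Q' = 113 W/m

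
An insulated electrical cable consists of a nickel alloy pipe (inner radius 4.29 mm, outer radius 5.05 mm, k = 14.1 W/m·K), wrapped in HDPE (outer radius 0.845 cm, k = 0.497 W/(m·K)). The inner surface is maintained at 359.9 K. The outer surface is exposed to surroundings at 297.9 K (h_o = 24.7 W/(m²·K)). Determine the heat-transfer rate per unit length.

Treat each layer as a resistance in series:
  R'_nickel alloy = ln(0.00505/0.00429)/(2πk) = 0.1631/(2π·14.1) = 0.001841 m·K/W
  R'_HDPE = ln(0.00845/0.00505)/(2πk) = 0.5148/(2π·0.497) = 0.1648 m·K/W
  R'_conv,out = 1/(2πr h) = 1/(2π·0.00845·24.7) = 0.7625 m·K/W
ΣR = 0.001841 + 0.1648 + 0.7625 = 0.9291 m·K/W
Q' = ΔT/ΣR = (359.9 K − 297.9 K)/0.9291 = 66.7 W/m

Q' = 66.7 W/m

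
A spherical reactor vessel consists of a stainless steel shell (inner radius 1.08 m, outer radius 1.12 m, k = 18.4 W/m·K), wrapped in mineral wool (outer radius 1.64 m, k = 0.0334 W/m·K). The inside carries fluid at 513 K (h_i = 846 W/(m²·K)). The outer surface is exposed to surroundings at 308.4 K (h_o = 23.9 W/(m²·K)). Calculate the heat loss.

Series thermal resistances, inner to outer:
  R_conv,in = 1/(4πr²h) = 1/(4π·1.08²·846) = 8.064×10^-5 K/W
  R_stainless steel = (1/1.08 − 1/1.12)/(4πk) = 0.03307/(4π·18.4) = 1.430×10^-4 K/W
  R_mineral wool = (1/1.12 − 1/1.64)/(4πk) = 0.2831/(4π·0.0334) = 0.6745 K/W
  R_conv,out = 1/(4πr²h) = 1/(4π·1.64²·23.9) = 0.001238 K/W
ΣR = 8.064×10^-5 + 1.430×10^-4 + 0.6745 + 0.001238 = 0.6760 K/W
Q = ΔT/ΣR = (513 K − 308.4 K)/0.6760 = 303 W

Q = 303 W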